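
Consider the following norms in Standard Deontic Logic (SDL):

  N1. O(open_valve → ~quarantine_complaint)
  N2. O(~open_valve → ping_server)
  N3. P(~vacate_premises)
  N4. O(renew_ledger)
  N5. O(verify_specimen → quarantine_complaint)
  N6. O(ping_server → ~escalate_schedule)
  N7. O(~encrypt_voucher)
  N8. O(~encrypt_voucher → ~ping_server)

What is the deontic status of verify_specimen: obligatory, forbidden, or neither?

Forbidden

From premise 7 we have O(~encrypt_voucher).
With premise 8, O(~encrypt_voucher → ~ping_server), the K-axiom yields O(~ping_server).
The contrapositive of premise 2 (O(~open_valve → ping_server)) is O(~ping_server → open_valve), and O(~ping_server) is already established, so O(open_valve).
Premise 1 is O(open_valve → ~quarantine_complaint); since O(open_valve), deontic closure gives O(~quarantine_complaint).
The contrapositive of premise 5 (O(verify_specimen → quarantine_complaint)) is O(~quarantine_complaint → ~verify_specimen), and O(~quarantine_complaint) is already established, so O(~verify_specimen).
Premises 3, 4, 6 do not contribute to this derivation.
Thus O(~verify_specimen), which is F(verify_specimen): verify_specimen is forbidden.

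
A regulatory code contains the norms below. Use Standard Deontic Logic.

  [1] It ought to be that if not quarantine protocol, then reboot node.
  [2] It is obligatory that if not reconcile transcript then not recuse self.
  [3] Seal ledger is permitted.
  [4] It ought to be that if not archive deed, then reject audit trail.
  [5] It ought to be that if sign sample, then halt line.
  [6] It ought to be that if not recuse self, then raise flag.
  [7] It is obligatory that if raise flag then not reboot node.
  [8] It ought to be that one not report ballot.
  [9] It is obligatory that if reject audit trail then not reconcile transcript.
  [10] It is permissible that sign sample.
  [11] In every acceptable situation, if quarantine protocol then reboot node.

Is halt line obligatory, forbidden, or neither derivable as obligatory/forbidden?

Premise 5 is O(sign_sample → halt_line), but O(sign_sample) is not derivable from the premises (the permission P(sign_sample) asserts only ¬O(¬sign_sample), not O(sign_sample)), so it does not yield O(halt_line).
No premise or chain of K-axiom applications forces O(halt_line), and none forces O(¬halt_line). So halt_line is neither obligatory nor forbidden under these norms.

Neither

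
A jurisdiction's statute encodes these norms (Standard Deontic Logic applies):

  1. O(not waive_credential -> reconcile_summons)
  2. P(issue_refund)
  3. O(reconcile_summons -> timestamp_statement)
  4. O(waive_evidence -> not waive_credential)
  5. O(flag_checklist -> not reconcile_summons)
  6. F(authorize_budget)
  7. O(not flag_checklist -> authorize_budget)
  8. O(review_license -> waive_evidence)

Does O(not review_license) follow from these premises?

F(authorize_budget) at premise 6 means O(not authorize_budget).
Premise 7 is O(not flag_checklist -> authorize_budget); contrapositively O(not authorize_budget -> flag_checklist). Since O(not authorize_budget) holds, K gives O(flag_checklist).
With premise 5, O(flag_checklist -> not reconcile_summons), the K-axiom yields O(not reconcile_summons).
Premise 1, O(not waive_credential -> reconcile_summons), contraposes to O(not reconcile_summons -> waive_credential); with O(not reconcile_summons) we get O(waive_credential).
Premise 4 is O(waive_evidence -> not waive_credential); contrapositively O(waive_credential -> not waive_evidence). Since O(waive_credential) holds, K gives O(not waive_evidence).
Premise 8, O(review_license -> waive_evidence), contraposes to O(not waive_evidence -> not review_license); with O(not waive_evidence) we get O(not review_license).
Premises 2, 3 do not contribute to this derivation.
So O(not review_license) follows.

Yes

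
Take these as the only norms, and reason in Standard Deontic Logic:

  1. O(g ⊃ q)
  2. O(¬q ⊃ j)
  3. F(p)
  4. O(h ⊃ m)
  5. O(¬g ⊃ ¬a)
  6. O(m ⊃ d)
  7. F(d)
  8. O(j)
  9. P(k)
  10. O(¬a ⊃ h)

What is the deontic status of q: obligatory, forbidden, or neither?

Premise 7, F(d), is equivalent to O(¬d).
Premise 6, O(m ⊃ d), contraposes to O(¬d ⊃ ¬m); with O(¬d) we get O(¬m).
Premise 4, O(h ⊃ m), contraposes to O(¬m ⊃ ¬h); with O(¬m) we get O(¬h).
Premise 10, O(¬a ⊃ h), contraposes to O(¬h ⊃ a); with O(¬h) we get O(a).
Premise 5, O(¬g ⊃ ¬a), contraposes to O(a ⊃ g); with O(a) we get O(g).
From O(g) and premise 1, O(g ⊃ q), we obtain O(q).
Premises 2, 3, 8, 9 do not contribute to this derivation.
Hence q is obligatory.

Obligatory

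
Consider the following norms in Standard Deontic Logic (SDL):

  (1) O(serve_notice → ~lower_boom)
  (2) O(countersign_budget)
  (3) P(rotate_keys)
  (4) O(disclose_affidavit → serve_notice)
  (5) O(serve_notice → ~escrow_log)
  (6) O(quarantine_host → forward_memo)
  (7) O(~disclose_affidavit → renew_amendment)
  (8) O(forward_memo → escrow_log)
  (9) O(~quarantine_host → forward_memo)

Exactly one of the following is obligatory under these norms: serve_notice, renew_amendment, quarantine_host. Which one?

renew_amendment

Premises 9 and 6 are O(~quarantine_host → forward_memo) and O(quarantine_host → forward_memo); every ideal world satisfies ~quarantine_host or quarantine_host, so in either case forward_memo holds — hence O(forward_memo).
From O(forward_memo) and premise 8, O(forward_memo → escrow_log), we obtain O(escrow_log).
Premise 5 is O(serve_notice → ~escrow_log); contrapositively O(escrow_log → ~serve_notice). Since O(escrow_log) holds, K gives O(~serve_notice).
The contrapositive of premise 4 (O(disclose_affidavit → serve_notice)) is O(~serve_notice → ~disclose_affidavit), and O(~serve_notice) is already established, so O(~disclose_affidavit).
With premise 7, O(~disclose_affidavit → renew_amendment), the K-axiom yields O(renew_amendment).
So O(renew_amendment) holds — renew_amendment is obligatory. None of the other listed options is made obligatory by any chain of premises.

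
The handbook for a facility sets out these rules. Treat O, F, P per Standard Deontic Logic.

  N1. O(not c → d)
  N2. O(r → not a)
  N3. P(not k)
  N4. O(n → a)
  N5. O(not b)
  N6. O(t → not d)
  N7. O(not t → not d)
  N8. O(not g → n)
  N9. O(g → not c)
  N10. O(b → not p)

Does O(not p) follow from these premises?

No

Premise 10 is O(b → not p), but O(b) is not derivable from the premises, so it does not yield O(not p).
No other premise forces O(not p). An ideal world satisfying every premise can still have not p false, so O(not p) is not derivable.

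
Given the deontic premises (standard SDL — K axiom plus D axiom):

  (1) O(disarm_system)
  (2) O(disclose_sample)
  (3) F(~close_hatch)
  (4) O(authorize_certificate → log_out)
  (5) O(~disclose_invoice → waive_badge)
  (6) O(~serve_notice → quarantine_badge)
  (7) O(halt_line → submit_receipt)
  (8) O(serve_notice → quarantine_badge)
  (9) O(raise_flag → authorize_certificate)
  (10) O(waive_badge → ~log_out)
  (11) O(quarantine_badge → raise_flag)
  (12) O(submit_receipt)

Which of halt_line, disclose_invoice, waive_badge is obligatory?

By case analysis on serve_notice: premise 8 gives O(serve_notice → quarantine_badge) and premise 6 gives O(~serve_notice → quarantine_badge), so O(quarantine_badge) either way.
From O(quarantine_badge) and premise 11, O(quarantine_badge → raise_flag), we obtain O(raise_flag).
With premise 9, O(raise_flag → authorize_certificate), the K-axiom yields O(authorize_certificate).
With premise 4, O(authorize_certificate → log_out), the K-axiom yields O(log_out).
Premise 10, O(waive_badge → ~log_out), contraposes to O(log_out → ~waive_badge); with O(log_out) we get O(~waive_badge).
Premise 5, O(~disclose_invoice → waive_badge), contraposes to O(~waive_badge → disclose_invoice); with O(~waive_badge) we get O(disclose_invoice).
So O(disclose_invoice) holds — disclose_invoice is obligatory. None of the other listed options is made obligatory by any chain of premises.

disclose_invoice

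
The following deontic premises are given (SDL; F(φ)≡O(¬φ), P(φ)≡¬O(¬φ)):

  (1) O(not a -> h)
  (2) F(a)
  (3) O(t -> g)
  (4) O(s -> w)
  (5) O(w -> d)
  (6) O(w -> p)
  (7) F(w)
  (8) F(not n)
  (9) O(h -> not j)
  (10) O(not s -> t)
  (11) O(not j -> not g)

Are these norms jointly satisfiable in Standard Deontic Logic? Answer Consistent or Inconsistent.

Inconsistent

Premise 7 is F(w), i.e. O(not w).
The contrapositive of premise 4 (O(s -> w)) is O(not w -> not s), and O(not w) is already established, so O(not s).
From O(not s) and premise 10, O(not s -> t), we obtain O(t).
Premise 3 is O(t -> g); since O(t), deontic closure gives O(g).
Premise 11 is O(not j -> not g); contrapositively O(g -> j). Since O(g) holds, K gives O(j).
Premise 9, O(h -> not j), contraposes to O(j -> not h); with O(j) we get O(not h).
The contrapositive of premise 1 (O(not a -> h)) is O(not h -> a), and O(not h) is already established, so O(a).
But premise 2, F(a), means O(not a).
We now have both O(a) and O(not a) — a is simultaneously obligatory and forbidden, violating the D-axiom.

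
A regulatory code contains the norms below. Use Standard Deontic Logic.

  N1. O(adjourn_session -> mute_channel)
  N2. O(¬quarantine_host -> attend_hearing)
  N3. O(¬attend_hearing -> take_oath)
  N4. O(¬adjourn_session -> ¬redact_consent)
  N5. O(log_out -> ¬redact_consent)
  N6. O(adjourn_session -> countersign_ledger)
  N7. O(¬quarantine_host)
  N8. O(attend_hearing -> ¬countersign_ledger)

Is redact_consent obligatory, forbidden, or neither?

Forbidden

Premise 7 states O(¬quarantine_host) outright.
Applying K to premise 2 (O(¬quarantine_host -> attend_hearing)) and O(¬quarantine_host) yields O(attend_hearing).
Premise 8 is O(attend_hearing -> ¬countersign_ledger); since O(attend_hearing), deontic closure gives O(¬countersign_ledger).
Premise 6, O(adjourn_session -> countersign_ledger), contraposes to O(¬countersign_ledger -> ¬adjourn_session); with O(¬countersign_ledger) we get O(¬adjourn_session).
With premise 4, O(¬adjourn_session -> ¬redact_consent), the K-axiom yields O(¬redact_consent).
Premises 1, 3, 5 do not contribute to this derivation.
Thus O(¬redact_consent), which is F(redact_consent): redact_consent is forbidden.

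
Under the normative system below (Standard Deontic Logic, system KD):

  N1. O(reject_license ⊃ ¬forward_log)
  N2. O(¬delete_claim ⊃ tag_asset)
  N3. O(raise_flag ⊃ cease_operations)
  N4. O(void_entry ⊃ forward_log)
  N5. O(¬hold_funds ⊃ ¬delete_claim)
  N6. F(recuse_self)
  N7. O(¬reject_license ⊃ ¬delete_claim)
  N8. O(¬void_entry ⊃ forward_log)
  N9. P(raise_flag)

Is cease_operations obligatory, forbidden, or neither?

Neither

Premise 3 is O(raise_flag ⊃ cease_operations), but O(raise_flag) is not derivable from the premises (the permission P(raise_flag) asserts only ¬O(¬raise_flag), not O(raise_flag)), so it does not yield O(cease_operations).
No premise or chain of K-axiom applications forces O(cease_operations), and none forces O(¬cease_operations). So cease_operations is neither obligatory nor forbidden under these norms.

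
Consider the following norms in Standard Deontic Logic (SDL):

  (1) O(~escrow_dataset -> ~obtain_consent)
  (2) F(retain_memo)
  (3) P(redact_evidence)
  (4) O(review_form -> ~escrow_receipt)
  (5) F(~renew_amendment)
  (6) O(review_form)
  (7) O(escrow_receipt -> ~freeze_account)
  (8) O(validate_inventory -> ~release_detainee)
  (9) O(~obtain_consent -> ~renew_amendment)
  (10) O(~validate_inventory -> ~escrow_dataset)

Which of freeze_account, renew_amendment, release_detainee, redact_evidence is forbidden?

F(~renew_amendment) at premise 5 means O(renew_amendment).
The contrapositive of premise 9 (O(~obtain_consent -> ~renew_amendment)) is O(renew_amendment -> obtain_consent), and O(renew_amendment) is already established, so O(obtain_consent).
The contrapositive of premise 1 (O(~escrow_dataset -> ~obtain_consent)) is O(obtain_consent -> escrow_dataset), and O(obtain_consent) is already established, so O(escrow_dataset).
The contrapositive of premise 10 (O(~validate_inventory -> ~escrow_dataset)) is O(escrow_dataset -> validate_inventory), and O(escrow_dataset) is already established, so O(validate_inventory).
Premise 8 is O(validate_inventory -> ~release_detainee); since O(validate_inventory), deontic closure gives O(~release_detainee).
So O(~release_detainee) holds, i.e. release_detainee is forbidden. None of the other listed options is forbidden under the premises.

release_detainee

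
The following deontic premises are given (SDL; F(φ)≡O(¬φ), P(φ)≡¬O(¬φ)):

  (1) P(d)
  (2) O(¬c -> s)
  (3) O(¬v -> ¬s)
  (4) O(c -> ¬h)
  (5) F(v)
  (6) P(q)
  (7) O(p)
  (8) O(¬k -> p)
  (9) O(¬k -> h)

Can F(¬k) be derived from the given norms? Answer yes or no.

F(v) at premise 5 means O(¬v).
From O(¬v) and premise 3, O(¬v -> ¬s), we obtain O(¬s).
Premise 2, O(¬c -> s), contraposes to O(¬s -> c); with O(¬s) we get O(c).
From O(c) and premise 4, O(c -> ¬h), we obtain O(¬h).
Premise 9, O(¬k -> h), contraposes to O(¬h -> k); with O(¬h) we get O(k).
Premises 1, 6, 7, 8 do not contribute to this derivation.
So O(k) holds, i.e. F(¬k). The claim follows.

Yes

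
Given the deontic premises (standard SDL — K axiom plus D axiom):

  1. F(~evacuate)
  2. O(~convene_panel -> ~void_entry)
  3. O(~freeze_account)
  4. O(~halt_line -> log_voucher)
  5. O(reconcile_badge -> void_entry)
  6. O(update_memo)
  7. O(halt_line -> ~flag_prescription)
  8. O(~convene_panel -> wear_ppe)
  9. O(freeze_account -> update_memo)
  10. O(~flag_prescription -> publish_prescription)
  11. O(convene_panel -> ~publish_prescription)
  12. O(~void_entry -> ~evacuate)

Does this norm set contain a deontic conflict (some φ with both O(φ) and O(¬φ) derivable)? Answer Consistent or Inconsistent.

Premise 9 is O(freeze_account -> update_memo); even if O(update_memo) held, inferring O(freeze_account) would be affirming the consequent — invalid.
So O(freeze_account) is not derivable, and the apparent clash with O(~freeze_account) does not arise.
A world satisfying every obligation exists (e.g. convene_panel=true, evacuate=true, flag_prescription=true, freeze_account=false, halt_line=false, log_voucher=true, publish_prescription=false, reconcile_badge=false, update_memo=true, void_entry=true, wear_ppe=false); no atom is both obligatory and forbidden, so the set is consistent.

Consistent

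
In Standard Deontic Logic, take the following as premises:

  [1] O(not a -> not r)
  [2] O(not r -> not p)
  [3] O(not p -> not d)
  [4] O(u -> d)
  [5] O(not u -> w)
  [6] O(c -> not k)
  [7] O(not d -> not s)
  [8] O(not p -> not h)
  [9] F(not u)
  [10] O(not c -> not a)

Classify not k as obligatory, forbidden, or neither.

Obligatory

Premise 9, F(not u), is equivalent to O(u).
Premise 4 is O(u -> d); since O(u), deontic closure gives O(d).
Premise 3 is O(not p -> not d); contrapositively O(d -> p). Since O(d) holds, K gives O(p).
Premise 2, O(not r -> not p), contraposes to O(p -> r); with O(p) we get O(r).
Premise 1, O(not a -> not r), contraposes to O(r -> a); with O(r) we get O(a).
Premise 10 is O(not c -> not a); contrapositively O(a -> c). Since O(a) holds, K gives O(c).
Premise 6 is O(c -> not k); since O(c), deontic closure gives O(not k).
Premises 5, 7, 8 do not contribute to this derivation.
Hence not k is obligatory.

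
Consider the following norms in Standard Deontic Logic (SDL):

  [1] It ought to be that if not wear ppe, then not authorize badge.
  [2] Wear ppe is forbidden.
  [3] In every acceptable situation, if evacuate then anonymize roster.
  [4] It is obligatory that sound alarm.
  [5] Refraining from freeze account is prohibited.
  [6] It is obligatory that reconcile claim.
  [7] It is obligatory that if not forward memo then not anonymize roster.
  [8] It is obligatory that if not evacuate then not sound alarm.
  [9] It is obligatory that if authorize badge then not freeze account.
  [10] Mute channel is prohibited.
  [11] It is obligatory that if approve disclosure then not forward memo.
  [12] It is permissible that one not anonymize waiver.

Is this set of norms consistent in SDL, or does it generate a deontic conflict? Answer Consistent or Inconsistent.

Consistent

Premise 9 is O(authorize_badge → ¬freeze_account), but O(authorize_badge) is not derivable from the premises, so it does not yield O(¬freeze_account).
So O(¬freeze_account) is not derivable, and the apparent clash with O(freeze_account) does not arise.
A world satisfying every obligation exists (e.g. anonymize_roster=true, anonymize_waiver=false, approve_disclosure=false, authorize_badge=false, evacuate=true, forward_memo=true, freeze_account=true, mute_channel=false, reconcile_claim=true, sound_alarm=true, wear_ppe=false); no atom is both obligatory and forbidden, so the set is consistent.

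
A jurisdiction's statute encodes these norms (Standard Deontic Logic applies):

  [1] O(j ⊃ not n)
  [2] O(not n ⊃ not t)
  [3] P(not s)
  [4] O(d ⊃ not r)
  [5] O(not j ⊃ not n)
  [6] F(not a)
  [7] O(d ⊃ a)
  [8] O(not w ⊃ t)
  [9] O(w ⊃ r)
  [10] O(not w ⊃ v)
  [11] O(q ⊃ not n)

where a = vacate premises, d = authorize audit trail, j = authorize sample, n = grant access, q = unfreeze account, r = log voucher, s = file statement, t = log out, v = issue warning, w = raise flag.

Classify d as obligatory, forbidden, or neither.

By case analysis on not j: premise 5 gives O(not j ⊃ not n) and premise 1 gives O(j ⊃ not n), so O(not n) either way.
Applying K to premise 2 (O(not n ⊃ not t)) and O(not n) yields O(not t).
The contrapositive of premise 8 (O(not w ⊃ t)) is O(not t ⊃ w), and O(not t) is already established, so O(w).
From O(w) and premise 9, O(w ⊃ r), we obtain O(r).
The contrapositive of premise 4 (O(d ⊃ not r)) is O(r ⊃ not d), and O(r) is already established, so O(not d).
Premises 3, 6, 7, 10, 11 do not contribute to this derivation.
Thus O(not d), which is F(d): d is forbidden.

Forbidden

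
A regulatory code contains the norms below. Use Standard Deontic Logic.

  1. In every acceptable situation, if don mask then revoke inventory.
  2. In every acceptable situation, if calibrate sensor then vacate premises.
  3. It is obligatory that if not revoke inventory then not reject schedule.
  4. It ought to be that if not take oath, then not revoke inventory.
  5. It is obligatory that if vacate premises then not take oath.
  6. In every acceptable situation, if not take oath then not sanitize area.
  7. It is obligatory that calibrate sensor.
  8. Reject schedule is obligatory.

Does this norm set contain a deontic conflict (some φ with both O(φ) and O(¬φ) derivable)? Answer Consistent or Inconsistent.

From premise 8 we have O(reject_schedule).
Premise 3 is O(¬revoke_inventory → ¬reject_schedule); contrapositively O(reject_schedule → revoke_inventory). Since O(reject_schedule) holds, K gives O(revoke_inventory).
Premise 4 is O(¬take_oath → ¬revoke_inventory); contrapositively O(revoke_inventory → take_oath). Since O(revoke_inventory) holds, K gives O(take_oath).
Premise 5 is O(vacate_premises → ¬take_oath); contrapositively O(take_oath → ¬vacate_premises). Since O(take_oath) holds, K gives O(¬vacate_premises).
The contrapositive of premise 2 (O(calibrate_sensor → vacate_premises)) is O(¬vacate_premises → ¬calibrate_sensor), and O(¬vacate_premises) is already established, so O(¬calibrate_sensor).
However, premise 7 gives O(calibrate_sensor).
We now have both O(¬calibrate_sensor) and O(calibrate_sensor) — calibrate_sensor is simultaneously obligatory and forbidden, violating the D-axiom.

Inconsistent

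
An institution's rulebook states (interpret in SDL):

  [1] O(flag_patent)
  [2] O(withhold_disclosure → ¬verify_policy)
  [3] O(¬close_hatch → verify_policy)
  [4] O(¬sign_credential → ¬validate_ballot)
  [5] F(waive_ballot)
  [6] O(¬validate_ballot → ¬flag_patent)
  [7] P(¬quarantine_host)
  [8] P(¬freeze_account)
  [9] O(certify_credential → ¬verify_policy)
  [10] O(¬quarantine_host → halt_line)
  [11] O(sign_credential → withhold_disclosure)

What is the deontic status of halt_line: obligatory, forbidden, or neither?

Neither

Premise 10 is O(¬quarantine_host → halt_line), but O(¬quarantine_host) is not derivable from the premises (the permission P(¬quarantine_host) asserts only ¬O(quarantine_host), not O(¬quarantine_host)), so it does not yield O(halt_line).
No premise or chain of K-axiom applications forces O(halt_line), and none forces O(¬halt_line). So halt_line is neither obligatory nor forbidden under these norms.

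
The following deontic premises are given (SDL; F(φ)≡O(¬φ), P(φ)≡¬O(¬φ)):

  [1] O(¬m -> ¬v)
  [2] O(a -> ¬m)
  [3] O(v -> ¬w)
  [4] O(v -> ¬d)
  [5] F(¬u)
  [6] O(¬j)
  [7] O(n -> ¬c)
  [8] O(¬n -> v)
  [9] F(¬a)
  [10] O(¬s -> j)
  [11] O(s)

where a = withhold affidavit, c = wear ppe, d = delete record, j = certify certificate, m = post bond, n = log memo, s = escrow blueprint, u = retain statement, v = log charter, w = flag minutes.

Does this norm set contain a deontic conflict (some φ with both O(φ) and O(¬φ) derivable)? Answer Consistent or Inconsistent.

Consistent

Premise 10 is O(¬s -> j), but O(¬s) is not derivable from the premises, so it does not yield O(j).
So O(j) is not derivable, and the apparent clash with O(¬j) does not arise.
A world satisfying every obligation exists (e.g. a=true, c=false, d=false, j=false, m=false, n=true, s=true, u=true, v=false, w=false); no atom is both obligatory and forbidden, so the set is consistent.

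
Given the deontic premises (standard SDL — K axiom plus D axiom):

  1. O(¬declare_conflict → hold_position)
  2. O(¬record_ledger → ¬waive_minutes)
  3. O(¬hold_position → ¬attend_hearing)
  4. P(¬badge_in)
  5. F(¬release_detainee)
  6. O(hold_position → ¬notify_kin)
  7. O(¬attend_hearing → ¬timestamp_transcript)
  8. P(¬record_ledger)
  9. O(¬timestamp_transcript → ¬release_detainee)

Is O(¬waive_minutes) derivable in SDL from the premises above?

Premise 2 is O(¬record_ledger → ¬waive_minutes), but O(¬record_ledger) is not derivable from the premises (the permission P(¬record_ledger) asserts only ¬O(record_ledger), not O(¬record_ledger)), so it does not yield O(¬waive_minutes).
No other premise forces O(¬waive_minutes). An ideal world satisfying every premise can still have ¬waive_minutes false, so O(¬waive_minutes) is not derivable.

No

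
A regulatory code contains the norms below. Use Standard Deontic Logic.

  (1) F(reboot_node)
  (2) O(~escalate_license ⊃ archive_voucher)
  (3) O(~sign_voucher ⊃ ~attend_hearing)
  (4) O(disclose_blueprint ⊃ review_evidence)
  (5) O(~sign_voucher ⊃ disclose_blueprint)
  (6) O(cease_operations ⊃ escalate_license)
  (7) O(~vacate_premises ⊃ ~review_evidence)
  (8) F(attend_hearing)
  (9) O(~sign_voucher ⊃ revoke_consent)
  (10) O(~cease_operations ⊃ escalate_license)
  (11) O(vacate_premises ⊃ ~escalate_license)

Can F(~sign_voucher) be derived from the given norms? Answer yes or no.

Premises 10 and 6 are O(~cease_operations ⊃ escalate_license) and O(cease_operations ⊃ escalate_license); every ideal world satisfies ~cease_operations or cease_operations, so in either case escalate_license holds — hence O(escalate_license).
Premise 11, O(vacate_premises ⊃ ~escalate_license), contraposes to O(escalate_license ⊃ ~vacate_premises); with O(escalate_license) we get O(~vacate_premises).
From O(~vacate_premises) and premise 7, O(~vacate_premises ⊃ ~review_evidence), we obtain O(~review_evidence).
Premise 4, O(disclose_blueprint ⊃ review_evidence), contraposes to O(~review_evidence ⊃ ~disclose_blueprint); with O(~review_evidence) we get O(~disclose_blueprint).
Premise 5 is O(~sign_voucher ⊃ disclose_blueprint); contrapositively O(~disclose_blueprint ⊃ sign_voucher). Since O(~disclose_blueprint) holds, K gives O(sign_voucher).
Premises 1, 2, 3, 8, 9 do not contribute to this derivation.
So O(sign_voucher) holds, i.e. F(~sign_voucher). The claim follows.

Yes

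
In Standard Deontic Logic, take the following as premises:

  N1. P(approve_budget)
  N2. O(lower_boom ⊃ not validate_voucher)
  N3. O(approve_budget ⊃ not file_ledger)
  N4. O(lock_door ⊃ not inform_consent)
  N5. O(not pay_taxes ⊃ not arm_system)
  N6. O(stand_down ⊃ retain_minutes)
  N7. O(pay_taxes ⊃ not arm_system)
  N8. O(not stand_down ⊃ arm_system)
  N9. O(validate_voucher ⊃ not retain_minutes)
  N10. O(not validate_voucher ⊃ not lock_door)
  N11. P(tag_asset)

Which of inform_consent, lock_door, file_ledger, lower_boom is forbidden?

By case analysis on not pay_taxes: premise 5 gives O(not pay_taxes ⊃ not arm_system) and premise 7 gives O(pay_taxes ⊃ not arm_system), so O(not arm_system) either way.
Premise 8, O(not stand_down ⊃ arm_system), contraposes to O(not arm_system ⊃ stand_down); with O(not arm_system) we get O(stand_down).
From O(stand_down) and premise 6, O(stand_down ⊃ retain_minutes), we obtain O(retain_minutes).
The contrapositive of premise 9 (O(validate_voucher ⊃ not retain_minutes)) is O(retain_minutes ⊃ not validate_voucher), and O(retain_minutes) is already established, so O(not validate_voucher).
From O(not validate_voucher) and premise 10, O(not validate_voucher ⊃ not lock_door), we obtain O(not lock_door).
So O(not lock_door) holds, i.e. lock_door is forbidden. None of the other listed options is forbidden under the premises.

lock_door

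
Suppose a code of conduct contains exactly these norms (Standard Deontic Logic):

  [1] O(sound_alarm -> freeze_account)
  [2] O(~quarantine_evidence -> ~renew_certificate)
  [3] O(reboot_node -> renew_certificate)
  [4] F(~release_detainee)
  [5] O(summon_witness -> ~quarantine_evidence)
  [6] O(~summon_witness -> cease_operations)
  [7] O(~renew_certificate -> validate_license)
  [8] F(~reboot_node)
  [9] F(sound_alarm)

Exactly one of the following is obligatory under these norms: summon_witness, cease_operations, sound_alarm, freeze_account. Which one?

cease_operations

Premise 8 is F(~reboot_node), i.e. O(reboot_node).
Premise 3 is O(reboot_node -> renew_certificate); since O(reboot_node), deontic closure gives O(renew_certificate).
The contrapositive of premise 2 (O(~quarantine_evidence -> ~renew_certificate)) is O(renew_certificate -> quarantine_evidence), and O(renew_certificate) is already established, so O(quarantine_evidence).
The contrapositive of premise 5 (O(summon_witness -> ~quarantine_evidence)) is O(quarantine_evidence -> ~summon_witness), and O(quarantine_evidence) is already established, so O(~summon_witness).
With premise 6, O(~summon_witness -> cease_operations), the K-axiom yields O(cease_operations).
So O(cease_operations) holds — cease_operations is obligatory. None of the other listed options is made obligatory by any chain of premises.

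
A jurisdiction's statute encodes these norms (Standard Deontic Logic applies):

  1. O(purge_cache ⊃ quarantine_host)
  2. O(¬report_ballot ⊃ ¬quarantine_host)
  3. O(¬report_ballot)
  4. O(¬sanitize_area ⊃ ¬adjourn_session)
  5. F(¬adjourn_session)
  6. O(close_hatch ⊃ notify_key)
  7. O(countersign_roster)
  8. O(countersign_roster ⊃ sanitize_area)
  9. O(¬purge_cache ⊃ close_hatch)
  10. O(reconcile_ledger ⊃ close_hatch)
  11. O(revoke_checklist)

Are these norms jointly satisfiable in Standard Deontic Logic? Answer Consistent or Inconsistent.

Premise 4 is O(¬sanitize_area ⊃ ¬adjourn_session), but O(¬sanitize_area) is not derivable from the premises, so it does not yield O(¬adjourn_session).
So O(¬adjourn_session) is not derivable, and the apparent clash with O(adjourn_session) does not arise.
A world satisfying every obligation exists (e.g. adjourn_session=true, close_hatch=true, countersign_roster=true, notify_key=true, purge_cache=false, quarantine_host=false, reconcile_ledger=false, report_ballot=false, revoke_checklist=true, sanitize_area=true); no atom is both obligatory and forbidden, so the set is consistent.

Consistent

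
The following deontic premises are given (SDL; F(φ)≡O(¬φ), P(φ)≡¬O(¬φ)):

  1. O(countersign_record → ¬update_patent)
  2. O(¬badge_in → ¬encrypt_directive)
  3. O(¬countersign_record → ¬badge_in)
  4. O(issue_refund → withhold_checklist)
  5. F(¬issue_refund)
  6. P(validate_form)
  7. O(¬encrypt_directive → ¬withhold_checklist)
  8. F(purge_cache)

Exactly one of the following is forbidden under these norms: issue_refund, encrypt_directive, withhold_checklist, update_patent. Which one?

update_patent

Premise 5 is F(¬issue_refund), i.e. O(issue_refund).
From O(issue_refund) and premise 4, O(issue_refund → withhold_checklist), we obtain O(withhold_checklist).
Premise 7 is O(¬encrypt_directive → ¬withhold_checklist); contrapositively O(withhold_checklist → encrypt_directive). Since O(withhold_checklist) holds, K gives O(encrypt_directive).
The contrapositive of premise 2 (O(¬badge_in → ¬encrypt_directive)) is O(encrypt_directive → badge_in), and O(encrypt_directive) is already established, so O(badge_in).
Premise 3, O(¬countersign_record → ¬badge_in), contraposes to O(badge_in → countersign_record); with O(badge_in) we get O(countersign_record).
From O(countersign_record) and premise 1, O(countersign_record → ¬update_patent), we obtain O(¬update_patent).
So O(¬update_patent) holds, i.e. update_patent is forbidden. None of the other listed options is forbidden under the premises.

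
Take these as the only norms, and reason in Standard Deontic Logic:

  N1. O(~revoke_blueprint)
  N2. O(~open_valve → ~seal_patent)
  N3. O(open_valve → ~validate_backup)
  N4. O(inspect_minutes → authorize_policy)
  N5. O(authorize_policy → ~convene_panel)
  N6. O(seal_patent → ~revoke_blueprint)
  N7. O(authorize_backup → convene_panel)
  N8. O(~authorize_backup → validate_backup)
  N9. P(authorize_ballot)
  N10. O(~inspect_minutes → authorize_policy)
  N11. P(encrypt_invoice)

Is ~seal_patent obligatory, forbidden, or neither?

Premises 10 and 4 are O(~inspect_minutes → authorize_policy) and O(inspect_minutes → authorize_policy); every ideal world satisfies ~inspect_minutes or inspect_minutes, so in either case authorize_policy holds — hence O(authorize_policy).
From O(authorize_policy) and premise 5, O(authorize_policy → ~convene_panel), we obtain O(~convene_panel).
The contrapositive of premise 7 (O(authorize_backup → convene_panel)) is O(~convene_panel → ~authorize_backup), and O(~convene_panel) is already established, so O(~authorize_backup).
Premise 8 is O(~authorize_backup → validate_backup); since O(~authorize_backup), deontic closure gives O(validate_backup).
Premise 3 is O(open_valve → ~validate_backup); contrapositively O(validate_backup → ~open_valve). Since O(validate_backup) holds, K gives O(~open_valve).
With premise 2, O(~open_valve → ~seal_patent), the K-axiom yields O(~seal_patent).
Premises 1, 6, 9, 11 do not contribute to this derivation.
Hence ~seal_patent is obligatory.

Obligatory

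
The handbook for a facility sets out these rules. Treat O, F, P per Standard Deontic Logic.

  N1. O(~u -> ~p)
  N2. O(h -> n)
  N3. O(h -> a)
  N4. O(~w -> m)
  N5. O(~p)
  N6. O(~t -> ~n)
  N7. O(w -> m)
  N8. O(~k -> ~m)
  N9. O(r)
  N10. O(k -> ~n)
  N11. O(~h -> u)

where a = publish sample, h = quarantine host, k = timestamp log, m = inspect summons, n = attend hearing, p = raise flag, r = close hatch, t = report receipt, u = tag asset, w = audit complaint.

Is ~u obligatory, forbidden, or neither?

Forbidden

Premises 4 and 7 are O(~w -> m) and O(w -> m); every ideal world satisfies ~w or w, so in either case m holds — hence O(m).
Premise 8 is O(~k -> ~m); contrapositively O(m -> k). Since O(m) holds, K gives O(k).
Applying K to premise 10 (O(k -> ~n)) and O(k) yields O(~n).
Premise 2 is O(h -> n); contrapositively O(~n -> ~h). Since O(~n) holds, K gives O(~h).
Applying K to premise 11 (O(~h -> u)) and O(~h) yields O(u).
Premises 1, 3, 5, 6, 9 do not contribute to this derivation.
Thus O(u), which is F(~u): ~u is forbidden.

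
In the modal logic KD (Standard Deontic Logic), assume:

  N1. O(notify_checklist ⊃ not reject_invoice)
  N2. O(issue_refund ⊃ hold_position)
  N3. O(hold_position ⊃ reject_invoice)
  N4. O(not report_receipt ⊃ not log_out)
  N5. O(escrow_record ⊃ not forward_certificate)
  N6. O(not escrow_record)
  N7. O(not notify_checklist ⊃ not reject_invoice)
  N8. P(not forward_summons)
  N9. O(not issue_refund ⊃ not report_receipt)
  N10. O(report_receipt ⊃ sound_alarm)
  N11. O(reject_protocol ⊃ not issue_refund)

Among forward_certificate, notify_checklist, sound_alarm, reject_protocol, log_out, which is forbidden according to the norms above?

Premises 7 and 1 cover both cases: O(not notify_checklist ⊃ not reject_invoice) and O(notify_checklist ⊃ not reject_invoice). Since not notify_checklist ∨ notify_checklist is a tautology, O(not reject_invoice) follows.
The contrapositive of premise 3 (O(hold_position ⊃ reject_invoice)) is O(not reject_invoice ⊃ not hold_position), and O(not reject_invoice) is already established, so O(not hold_position).
The contrapositive of premise 2 (O(issue_refund ⊃ hold_position)) is O(not hold_position ⊃ not issue_refund), and O(not hold_position) is already established, so O(not issue_refund).
From O(not issue_refund) and premise 9, O(not issue_refund ⊃ not report_receipt), we obtain O(not report_receipt).
Applying K to premise 4 (O(not report_receipt ⊃ not log_out)) and O(not report_receipt) yields O(not log_out).
So O(not log_out) holds, i.e. log_out is forbidden. None of the other listed options is forbidden under the premises.

log_out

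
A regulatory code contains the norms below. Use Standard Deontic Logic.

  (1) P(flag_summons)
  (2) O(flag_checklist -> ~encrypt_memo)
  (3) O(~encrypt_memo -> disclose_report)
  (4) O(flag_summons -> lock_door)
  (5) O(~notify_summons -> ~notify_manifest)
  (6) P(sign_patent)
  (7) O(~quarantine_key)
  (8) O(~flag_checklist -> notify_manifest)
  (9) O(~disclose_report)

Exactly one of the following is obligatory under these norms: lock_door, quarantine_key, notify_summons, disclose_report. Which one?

Premise 9 gives O(~disclose_report).
Premise 3, O(~encrypt_memo -> disclose_report), contraposes to O(~disclose_report -> encrypt_memo); with O(~disclose_report) we get O(encrypt_memo).
Premise 2 is O(flag_checklist -> ~encrypt_memo); contrapositively O(encrypt_memo -> ~flag_checklist). Since O(encrypt_memo) holds, K gives O(~flag_checklist).
From O(~flag_checklist) and premise 8, O(~flag_checklist -> notify_manifest), we obtain O(notify_manifest).
Premise 5 is O(~notify_summons -> ~notify_manifest); contrapositively O(notify_manifest -> notify_summons). Since O(notify_manifest) holds, K gives O(notify_summons).
So O(notify_summons) holds — notify_summons is obligatory. None of the other listed options is made obligatory by any chain of premises.

notify_summons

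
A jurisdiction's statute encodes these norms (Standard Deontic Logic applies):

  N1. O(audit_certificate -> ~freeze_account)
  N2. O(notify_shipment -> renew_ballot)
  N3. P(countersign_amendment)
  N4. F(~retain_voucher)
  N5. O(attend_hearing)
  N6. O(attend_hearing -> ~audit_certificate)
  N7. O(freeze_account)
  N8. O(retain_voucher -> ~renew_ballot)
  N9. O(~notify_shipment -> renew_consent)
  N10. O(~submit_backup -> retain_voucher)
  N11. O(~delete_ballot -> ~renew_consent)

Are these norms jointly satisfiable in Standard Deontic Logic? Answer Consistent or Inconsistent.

Premise 1 is O(audit_certificate -> ~freeze_account), but O(audit_certificate) is not derivable from the premises, so it does not yield O(~freeze_account).
So O(~freeze_account) is not derivable, and the apparent clash with O(freeze_account) does not arise.
A world satisfying every obligation exists (e.g. attend_hearing=true, audit_certificate=false, countersign_amendment=false, delete_ballot=true, freeze_account=true, notify_shipment=false, renew_ballot=false, renew_consent=true, retain_voucher=true, submit_backup=false); no atom is both obligatory and forbidden, so the set is consistent.

Consistent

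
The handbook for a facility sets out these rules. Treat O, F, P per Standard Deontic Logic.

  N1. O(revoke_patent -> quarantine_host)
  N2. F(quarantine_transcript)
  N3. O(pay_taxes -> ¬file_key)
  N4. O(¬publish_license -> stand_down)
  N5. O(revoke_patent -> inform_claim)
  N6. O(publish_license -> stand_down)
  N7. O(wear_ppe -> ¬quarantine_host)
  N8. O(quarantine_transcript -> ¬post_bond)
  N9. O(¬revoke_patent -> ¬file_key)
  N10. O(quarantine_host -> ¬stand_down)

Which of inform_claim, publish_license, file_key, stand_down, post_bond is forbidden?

file_key

Premises 6 and 4 cover both cases: O(publish_license -> stand_down) and O(¬publish_license -> stand_down). Since publish_license ∨ ¬publish_license is a tautology, O(stand_down) follows.
The contrapositive of premise 10 (O(quarantine_host -> ¬stand_down)) is O(stand_down -> ¬quarantine_host), and O(stand_down) is already established, so O(¬quarantine_host).
The contrapositive of premise 1 (O(revoke_patent -> quarantine_host)) is O(¬quarantine_host -> ¬revoke_patent), and O(¬quarantine_host) is already established, so O(¬revoke_patent).
With premise 9, O(¬revoke_patent -> ¬file_key), the K-axiom yields O(¬file_key).
So O(¬file_key) holds, i.e. file_key is forbidden. None of the other listed options is forbidden under the premises.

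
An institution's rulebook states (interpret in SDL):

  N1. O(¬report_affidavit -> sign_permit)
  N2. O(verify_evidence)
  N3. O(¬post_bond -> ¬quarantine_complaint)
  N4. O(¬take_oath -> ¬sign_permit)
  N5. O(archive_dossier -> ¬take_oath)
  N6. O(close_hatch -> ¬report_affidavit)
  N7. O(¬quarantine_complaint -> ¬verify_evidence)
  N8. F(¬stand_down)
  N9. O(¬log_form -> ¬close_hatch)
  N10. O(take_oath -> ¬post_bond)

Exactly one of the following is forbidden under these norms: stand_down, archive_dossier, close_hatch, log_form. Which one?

Premise 2 states O(verify_evidence) outright.
Premise 7, O(¬quarantine_complaint -> ¬verify_evidence), contraposes to O(verify_evidence -> quarantine_complaint); with O(verify_evidence) we get O(quarantine_complaint).
Premise 3, O(¬post_bond -> ¬quarantine_complaint), contraposes to O(quarantine_complaint -> post_bond); with O(quarantine_complaint) we get O(post_bond).
Premise 10, O(take_oath -> ¬post_bond), contraposes to O(post_bond -> ¬take_oath); with O(post_bond) we get O(¬take_oath).
From O(¬take_oath) and premise 4, O(¬take_oath -> ¬sign_permit), we obtain O(¬sign_permit).
The contrapositive of premise 1 (O(¬report_affidavit -> sign_permit)) is O(¬sign_permit -> report_affidavit), and O(¬sign_permit) is already established, so O(report_affidavit).
Premise 6 is O(close_hatch -> ¬report_affidavit); contrapositively O(report_affidavit -> ¬close_hatch). Since O(report_affidavit) holds, K gives O(¬close_hatch).
So O(¬close_hatch) holds, i.e. close_hatch is forbidden. None of the other listed options is forbidden under the premises.

close_hatch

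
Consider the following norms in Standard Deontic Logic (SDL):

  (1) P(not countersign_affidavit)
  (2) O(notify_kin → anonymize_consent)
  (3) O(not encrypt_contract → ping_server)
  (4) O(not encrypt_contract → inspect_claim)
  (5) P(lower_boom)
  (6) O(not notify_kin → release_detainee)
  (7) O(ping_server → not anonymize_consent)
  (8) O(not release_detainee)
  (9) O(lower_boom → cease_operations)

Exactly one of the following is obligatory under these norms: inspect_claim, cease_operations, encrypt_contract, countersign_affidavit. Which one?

encrypt_contract

Premise 8 states O(not release_detainee) outright.
The contrapositive of premise 6 (O(not notify_kin → release_detainee)) is O(not release_detainee → notify_kin), and O(not release_detainee) is already established, so O(notify_kin).
Premise 2 is O(notify_kin → anonymize_consent); since O(notify_kin), deontic closure gives O(anonymize_consent).
The contrapositive of premise 7 (O(ping_server → not anonymize_consent)) is O(anonymize_consent → not ping_server), and O(anonymize_consent) is already established, so O(not ping_server).
The contrapositive of premise 3 (O(not encrypt_contract → ping_server)) is O(not ping_server → encrypt_contract), and O(not ping_server) is already established, so O(encrypt_contract).
So O(encrypt_contract) holds — encrypt_contract is obligatory. None of the other listed options is made obligatory by any chain of premises.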